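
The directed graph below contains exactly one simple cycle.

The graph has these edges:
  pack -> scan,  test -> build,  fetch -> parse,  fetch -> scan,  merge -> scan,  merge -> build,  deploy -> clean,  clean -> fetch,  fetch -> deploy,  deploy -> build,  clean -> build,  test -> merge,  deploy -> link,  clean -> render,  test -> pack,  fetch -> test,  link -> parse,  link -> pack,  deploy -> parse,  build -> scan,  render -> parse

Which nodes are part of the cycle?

DFS with gray/black marking from clean:
clean gray
  build gray
    scan gray
    scan black
  build black
  render gray
    parse gray
    parse black
  render black
  fetch gray
    fetch→parse: parse black — skip
    fetch→scan: scan black — skip
    deploy gray
      deploy→parse: parse black — skip
      deploy→clean: clean is gray → back edge
Back edge closes the cycle clean → fetch → deploy → clean; its vertices are {clean, fetch, deploy}.

clean, fetch, deploy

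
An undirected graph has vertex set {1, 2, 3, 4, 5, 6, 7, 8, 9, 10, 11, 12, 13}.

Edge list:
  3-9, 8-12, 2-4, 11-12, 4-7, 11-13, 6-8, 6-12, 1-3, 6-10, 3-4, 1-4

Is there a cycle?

Yes

DFS, tracking each vertex's parent; an edge to a visited non-parent vertex closes a cycle.
Start from 11:
visit 11 (parent –)
  visit 12 (parent 11)
    visit 8 (parent 12)
      8–12: parent, skip
      visit 6 (parent 8)
        visit 10 (parent 6)
          10–6: parent, skip
        6–8: parent, skip
        6–12: 12 visited and ≠ parent → cycle
Cycle: 12 – 8 – 6 – 12.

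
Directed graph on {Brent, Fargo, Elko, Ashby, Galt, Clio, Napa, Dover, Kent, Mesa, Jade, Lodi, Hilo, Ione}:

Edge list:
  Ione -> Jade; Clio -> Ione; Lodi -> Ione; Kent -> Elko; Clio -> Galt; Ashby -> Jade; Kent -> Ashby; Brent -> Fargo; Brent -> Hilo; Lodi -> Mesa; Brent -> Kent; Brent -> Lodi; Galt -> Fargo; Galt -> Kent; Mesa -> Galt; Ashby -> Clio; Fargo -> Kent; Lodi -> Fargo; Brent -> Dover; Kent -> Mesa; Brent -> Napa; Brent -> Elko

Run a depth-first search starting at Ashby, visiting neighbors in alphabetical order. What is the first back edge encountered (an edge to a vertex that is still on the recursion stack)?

Kent->Ashby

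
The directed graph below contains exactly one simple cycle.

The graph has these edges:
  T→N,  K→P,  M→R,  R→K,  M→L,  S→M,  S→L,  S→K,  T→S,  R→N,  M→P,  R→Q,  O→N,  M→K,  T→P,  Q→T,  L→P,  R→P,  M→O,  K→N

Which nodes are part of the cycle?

DFS with gray/black marking from S:
S gray
  M gray
    L gray
      P gray
      P black
    L black
    M→P: P black — skip
    O gray
      N gray
      N black
    O black
    K gray
      K→N: N black — skip
      K→P: P black — skip
    K black
    R gray
      Q gray
        T gray
          T→P: P black — skip
          T→N: N black — skip
          T→S: S is gray → back edge
Back edge closes the cycle S → M → R → Q → T → S; its vertices are {M, Q, R, S, T}.

M, Q, R, S, T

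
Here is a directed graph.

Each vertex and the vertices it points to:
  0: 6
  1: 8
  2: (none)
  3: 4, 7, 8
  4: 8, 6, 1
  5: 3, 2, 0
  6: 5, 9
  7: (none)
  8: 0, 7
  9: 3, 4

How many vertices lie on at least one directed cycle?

8

A vertex is on a directed cycle iff it belongs to a strongly connected component of size ≥ 2 (or has a self-loop).
The vertices on cycles are {0, 1, 3, 4, 5, 6, 8, 9} — 8 in total.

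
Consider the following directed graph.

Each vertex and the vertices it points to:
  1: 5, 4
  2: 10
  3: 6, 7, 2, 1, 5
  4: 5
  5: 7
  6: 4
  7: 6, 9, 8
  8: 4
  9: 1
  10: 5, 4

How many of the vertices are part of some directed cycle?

7

A vertex is on a directed cycle iff it belongs to a strongly connected component of size ≥ 2 (or has a self-loop).
The vertices on cycles are {1, 4, 5, 6, 7, 8, 9} — 7 in total.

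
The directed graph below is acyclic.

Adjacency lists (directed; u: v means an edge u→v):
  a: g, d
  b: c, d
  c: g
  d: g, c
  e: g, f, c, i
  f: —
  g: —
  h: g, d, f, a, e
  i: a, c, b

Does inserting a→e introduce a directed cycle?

Yes

Adding a→e creates a cycle iff e can already reach a.
Path from e: e → i → a.
So e → … → a → e is a cycle.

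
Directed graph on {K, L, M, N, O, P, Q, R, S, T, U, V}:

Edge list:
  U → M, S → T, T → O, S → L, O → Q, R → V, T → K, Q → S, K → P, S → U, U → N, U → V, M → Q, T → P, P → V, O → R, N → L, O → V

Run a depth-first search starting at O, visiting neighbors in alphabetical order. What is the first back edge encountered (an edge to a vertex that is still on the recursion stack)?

T→O

DFS from O (visiting neighbors in alphabetical order); mark gray on enter, black on exit:
O gray
  Q gray
    S gray
      L gray
      L black
      T gray
        K gray
          P gray
            V gray
            V black
          P black
        K black
        T→O: O is gray → back edge
First back edge: T → O.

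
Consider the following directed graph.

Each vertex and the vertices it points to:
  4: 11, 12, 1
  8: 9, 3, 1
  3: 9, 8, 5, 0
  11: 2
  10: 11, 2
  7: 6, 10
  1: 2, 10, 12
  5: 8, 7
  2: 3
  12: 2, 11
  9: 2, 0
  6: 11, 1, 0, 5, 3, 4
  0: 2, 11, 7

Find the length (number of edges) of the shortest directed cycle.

2

For each vertex v, BFS finds the shortest path from v back to v.
The shortest such closed walk is 3 → 8 → 3, length 2.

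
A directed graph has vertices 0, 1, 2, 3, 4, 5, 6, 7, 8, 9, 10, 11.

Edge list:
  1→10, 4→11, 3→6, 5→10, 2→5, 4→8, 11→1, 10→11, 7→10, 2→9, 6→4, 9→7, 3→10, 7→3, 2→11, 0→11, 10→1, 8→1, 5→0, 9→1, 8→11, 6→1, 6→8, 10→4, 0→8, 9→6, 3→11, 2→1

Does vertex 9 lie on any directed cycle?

No

9 lies on a cycle iff there is a path from 9 back to itself.
Exploring from 9, it never reaches itself; equivalently, its strongly connected component is a singleton.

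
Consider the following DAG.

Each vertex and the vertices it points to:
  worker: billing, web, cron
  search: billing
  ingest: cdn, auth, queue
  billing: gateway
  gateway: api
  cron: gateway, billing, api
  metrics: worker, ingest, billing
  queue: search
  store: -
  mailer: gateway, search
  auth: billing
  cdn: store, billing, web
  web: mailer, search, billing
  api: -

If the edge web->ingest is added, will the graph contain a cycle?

Yes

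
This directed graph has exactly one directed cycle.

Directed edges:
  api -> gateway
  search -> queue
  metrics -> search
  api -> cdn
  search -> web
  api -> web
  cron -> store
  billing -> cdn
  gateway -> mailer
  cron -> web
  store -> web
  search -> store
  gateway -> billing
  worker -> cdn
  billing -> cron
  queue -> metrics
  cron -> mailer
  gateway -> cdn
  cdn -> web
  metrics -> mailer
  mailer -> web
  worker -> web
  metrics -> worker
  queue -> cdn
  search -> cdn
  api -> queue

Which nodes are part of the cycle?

DFS with gray/black marking from queue:
queue gray
  cdn gray
    web gray
    web black
  cdn black
  metrics gray
    worker gray
      worker→web: web black — skip
      worker→cdn: cdn black — skip
    worker black
    mailer gray
      mailer→web: web black — skip
    mailer black
    search gray
      search→web: web black — skip
      search→queue: queue is gray → back edge
Back edge closes the cycle queue → metrics → search → queue; its vertices are {queue, search, metrics}.

queue, search, metrics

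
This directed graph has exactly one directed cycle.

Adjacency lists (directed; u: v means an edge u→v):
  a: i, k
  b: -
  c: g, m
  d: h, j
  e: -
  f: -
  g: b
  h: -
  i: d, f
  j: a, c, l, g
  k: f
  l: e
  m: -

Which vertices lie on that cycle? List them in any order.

a, d, i, j

DFS with gray/black marking from j:
j gray
  a gray
    i gray
      d gray
        h gray
        h black
        d→j: j is gray → back edge
Back edge closes the cycle j → a → i → d → j; its vertices are {a, d, i, j}.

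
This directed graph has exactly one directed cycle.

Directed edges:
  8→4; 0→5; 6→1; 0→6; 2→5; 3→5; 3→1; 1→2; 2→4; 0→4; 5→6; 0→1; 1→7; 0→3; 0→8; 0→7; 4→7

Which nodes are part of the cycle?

DFS with gray/black marking from 5:
5 gray
  6 gray
    1 gray
      2 gray
        2→5: 5 is gray → back edge
Back edge closes the cycle 5 → 6 → 1 → 2 → 5; its vertices are {1, 2, 5, 6}.

1, 2, 5, 6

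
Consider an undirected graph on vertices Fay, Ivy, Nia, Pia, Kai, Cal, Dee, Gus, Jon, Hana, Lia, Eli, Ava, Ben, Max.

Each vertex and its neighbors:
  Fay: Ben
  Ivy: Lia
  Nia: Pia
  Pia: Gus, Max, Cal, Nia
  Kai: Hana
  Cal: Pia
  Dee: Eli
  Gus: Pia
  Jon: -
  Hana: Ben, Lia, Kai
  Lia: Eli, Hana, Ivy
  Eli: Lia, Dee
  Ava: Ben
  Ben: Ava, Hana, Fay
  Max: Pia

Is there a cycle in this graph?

No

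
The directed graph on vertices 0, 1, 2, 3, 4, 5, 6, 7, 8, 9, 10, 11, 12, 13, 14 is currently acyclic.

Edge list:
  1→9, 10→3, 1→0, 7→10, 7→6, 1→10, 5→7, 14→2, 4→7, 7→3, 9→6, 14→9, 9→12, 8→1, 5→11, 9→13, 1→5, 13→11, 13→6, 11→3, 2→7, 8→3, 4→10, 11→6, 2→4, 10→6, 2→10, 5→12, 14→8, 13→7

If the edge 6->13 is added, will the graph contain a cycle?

Yes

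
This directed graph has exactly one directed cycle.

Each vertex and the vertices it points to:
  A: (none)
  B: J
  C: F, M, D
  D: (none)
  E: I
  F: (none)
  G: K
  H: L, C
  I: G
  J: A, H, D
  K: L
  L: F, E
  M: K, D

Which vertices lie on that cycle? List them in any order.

E, G, I, K, L

DFS with gray/black marking from L:
L gray
  F gray
  F black
  E gray
    I gray
      G gray
        K gray
          K→L: L is gray → back edge
Back edge closes the cycle L → E → I → G → K → L; its vertices are {E, G, I, K, L}.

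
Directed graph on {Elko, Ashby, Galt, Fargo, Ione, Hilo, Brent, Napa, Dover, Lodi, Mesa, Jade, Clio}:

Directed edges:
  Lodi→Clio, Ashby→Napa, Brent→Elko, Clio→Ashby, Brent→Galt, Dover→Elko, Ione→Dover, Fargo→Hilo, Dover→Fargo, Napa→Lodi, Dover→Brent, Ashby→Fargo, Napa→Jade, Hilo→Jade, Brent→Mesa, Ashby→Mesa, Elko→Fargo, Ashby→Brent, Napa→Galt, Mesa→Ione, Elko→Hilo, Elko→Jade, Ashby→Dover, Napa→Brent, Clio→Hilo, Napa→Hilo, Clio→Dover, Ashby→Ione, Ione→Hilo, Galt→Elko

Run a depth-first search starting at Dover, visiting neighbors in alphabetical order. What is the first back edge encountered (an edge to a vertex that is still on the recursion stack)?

DFS from Dover (visiting neighbors in alphabetical order); mark gray on enter, black on exit:
Dover gray
  Brent gray
    Elko gray
      Fargo gray
        Hilo gray
          Jade gray
          Jade black
        Hilo black
      Fargo black
      Elko→Hilo: Hilo black — skip
      Elko→Jade: Jade black — skip
    Elko black
    Galt gray
      Galt→Elko: Elko black — skip
    Galt black
    Mesa gray
      Ione gray
        Ione→Dover: Dover is gray → back edge
First back edge: Ione → Dover.

Ione->Dover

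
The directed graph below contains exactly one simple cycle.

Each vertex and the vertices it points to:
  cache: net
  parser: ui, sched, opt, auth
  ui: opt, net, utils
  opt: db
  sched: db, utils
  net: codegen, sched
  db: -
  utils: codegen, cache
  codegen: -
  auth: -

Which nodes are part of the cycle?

net, cache, sched, utils

DFS with gray/black marking from sched:
sched gray
  db gray
  db black
  utils gray
    codegen gray
    codegen black
    cache gray
      net gray
        net→codegen: codegen black — skip
        net→sched: sched is gray → back edge
Back edge closes the cycle sched → utils → cache → net → sched; its vertices are {net, cache, sched, utils}.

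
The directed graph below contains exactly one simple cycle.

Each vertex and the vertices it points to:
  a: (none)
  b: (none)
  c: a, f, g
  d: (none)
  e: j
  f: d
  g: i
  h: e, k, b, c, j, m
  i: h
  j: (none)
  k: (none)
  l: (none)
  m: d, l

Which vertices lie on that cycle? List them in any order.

c, g, h, i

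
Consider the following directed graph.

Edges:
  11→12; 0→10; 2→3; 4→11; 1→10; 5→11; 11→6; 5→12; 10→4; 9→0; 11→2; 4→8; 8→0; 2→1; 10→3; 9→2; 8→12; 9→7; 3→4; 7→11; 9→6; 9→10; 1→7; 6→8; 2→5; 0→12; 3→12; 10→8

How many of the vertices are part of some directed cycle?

11

A vertex is on a directed cycle iff it belongs to a strongly connected component of size ≥ 2 (or has a self-loop).
The vertices on cycles are {0, 1, 2, 3, 4, 5, 6, 7, 8, 10, 11} — 11 in total.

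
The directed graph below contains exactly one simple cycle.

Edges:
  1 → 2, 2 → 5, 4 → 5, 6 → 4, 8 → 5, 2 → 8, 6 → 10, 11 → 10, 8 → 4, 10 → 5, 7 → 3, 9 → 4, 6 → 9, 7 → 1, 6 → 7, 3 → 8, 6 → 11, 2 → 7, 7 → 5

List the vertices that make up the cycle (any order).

DFS with gray/black marking from 7:
7 gray
  3 gray
    8 gray
      4 gray
        5 gray
        5 black
      4 black
      8→5: 5 black — skip
    8 black
  3 black
  7→5: 5 black — skip
  1 gray
    2 gray
      2→5: 5 black — skip
      2→7: 7 is gray → back edge
Back edge closes the cycle 7 → 1 → 2 → 7; its vertices are {1, 2, 7}.

1, 2, 7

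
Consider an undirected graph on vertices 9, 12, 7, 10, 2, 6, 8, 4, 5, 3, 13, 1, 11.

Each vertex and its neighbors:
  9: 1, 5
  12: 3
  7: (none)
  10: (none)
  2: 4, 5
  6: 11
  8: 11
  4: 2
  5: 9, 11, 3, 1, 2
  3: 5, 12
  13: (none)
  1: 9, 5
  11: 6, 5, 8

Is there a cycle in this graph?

DFS, tracking each vertex's parent; an edge to a visited non-parent vertex closes a cycle.
Start from 3:
visit 3 (parent –)
  visit 5 (parent 3)
    visit 9 (parent 5)
      visit 1 (parent 9)
        1–9: parent, skip
        1–5: 5 visited and ≠ parent → cycle
Cycle: 5 – 9 – 1 – 5.

Yes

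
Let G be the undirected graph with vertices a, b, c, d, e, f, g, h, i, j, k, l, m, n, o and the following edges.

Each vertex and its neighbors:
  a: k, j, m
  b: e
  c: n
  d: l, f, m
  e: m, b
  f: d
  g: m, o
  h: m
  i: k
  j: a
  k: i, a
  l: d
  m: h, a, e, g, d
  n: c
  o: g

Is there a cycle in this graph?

No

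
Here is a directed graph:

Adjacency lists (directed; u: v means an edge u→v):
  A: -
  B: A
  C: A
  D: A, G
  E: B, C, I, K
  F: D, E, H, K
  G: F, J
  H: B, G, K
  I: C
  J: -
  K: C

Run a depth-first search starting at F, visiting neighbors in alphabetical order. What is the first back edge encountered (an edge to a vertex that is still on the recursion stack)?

G→F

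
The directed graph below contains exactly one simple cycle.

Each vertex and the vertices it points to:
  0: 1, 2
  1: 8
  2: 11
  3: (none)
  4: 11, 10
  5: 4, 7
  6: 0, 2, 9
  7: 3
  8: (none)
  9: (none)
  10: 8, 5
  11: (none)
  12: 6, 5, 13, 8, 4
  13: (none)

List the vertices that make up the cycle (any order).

DFS with gray/black marking from 5:
5 gray
  4 gray
    11 gray
    11 black
    10 gray
      8 gray
      8 black
      10→5: 5 is gray → back edge
Back edge closes the cycle 5 → 4 → 10 → 5; its vertices are {4, 5, 10}.

4, 5, 10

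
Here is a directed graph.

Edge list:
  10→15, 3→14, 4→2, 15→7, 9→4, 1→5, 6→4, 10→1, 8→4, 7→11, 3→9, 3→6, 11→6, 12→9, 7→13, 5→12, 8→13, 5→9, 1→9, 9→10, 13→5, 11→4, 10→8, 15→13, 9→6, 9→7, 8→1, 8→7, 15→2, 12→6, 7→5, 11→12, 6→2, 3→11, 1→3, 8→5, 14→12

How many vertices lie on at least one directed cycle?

12

A vertex is on a directed cycle iff it belongs to a strongly connected component of size ≥ 2 (or has a self-loop).
The vertices on cycles are {1, 3, 5, 7, 8, 9, 10, 11, 12, 13, 14, 15} — 12 in total.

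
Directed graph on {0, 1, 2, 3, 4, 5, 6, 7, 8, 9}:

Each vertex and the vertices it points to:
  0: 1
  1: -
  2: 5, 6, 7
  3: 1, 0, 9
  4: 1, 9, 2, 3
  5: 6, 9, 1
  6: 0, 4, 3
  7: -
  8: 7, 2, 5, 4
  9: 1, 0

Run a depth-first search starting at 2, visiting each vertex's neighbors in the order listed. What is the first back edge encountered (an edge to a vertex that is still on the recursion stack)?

4->2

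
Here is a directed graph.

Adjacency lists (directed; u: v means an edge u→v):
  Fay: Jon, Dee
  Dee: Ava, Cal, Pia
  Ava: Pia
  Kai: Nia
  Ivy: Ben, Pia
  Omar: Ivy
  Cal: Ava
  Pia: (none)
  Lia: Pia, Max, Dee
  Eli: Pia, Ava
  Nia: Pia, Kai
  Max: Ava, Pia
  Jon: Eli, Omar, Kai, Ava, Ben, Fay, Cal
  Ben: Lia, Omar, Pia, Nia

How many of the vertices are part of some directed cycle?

7

A vertex is on a directed cycle iff it belongs to a strongly connected component of size ≥ 2 (or has a self-loop).
The vertices on cycles are {Ben, Fay, Ivy, Jon, Kai, Nia, Omar} — 7 in total.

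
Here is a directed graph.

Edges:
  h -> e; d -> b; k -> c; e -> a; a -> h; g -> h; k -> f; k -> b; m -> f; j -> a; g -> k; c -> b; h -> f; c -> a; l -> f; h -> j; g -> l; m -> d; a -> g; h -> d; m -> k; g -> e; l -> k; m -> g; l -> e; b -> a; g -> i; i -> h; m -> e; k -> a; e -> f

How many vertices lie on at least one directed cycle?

A vertex is on a directed cycle iff it belongs to a strongly connected component of size ≥ 2 (or has a self-loop).
The vertices on cycles are {a, b, c, d, e, g, h, i, j, k, l} — 11 in total.

11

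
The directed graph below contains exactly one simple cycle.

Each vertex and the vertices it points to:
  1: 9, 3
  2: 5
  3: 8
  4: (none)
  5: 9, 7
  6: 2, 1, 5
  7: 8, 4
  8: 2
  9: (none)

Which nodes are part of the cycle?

2, 5, 7, 8

DFS with gray/black marking from 2:
2 gray
  5 gray
    9 gray
    9 black
    7 gray
      8 gray
        8→2: 2 is gray → back edge
Back edge closes the cycle 2 → 5 → 7 → 8 → 2; its vertices are {2, 5, 7, 8}.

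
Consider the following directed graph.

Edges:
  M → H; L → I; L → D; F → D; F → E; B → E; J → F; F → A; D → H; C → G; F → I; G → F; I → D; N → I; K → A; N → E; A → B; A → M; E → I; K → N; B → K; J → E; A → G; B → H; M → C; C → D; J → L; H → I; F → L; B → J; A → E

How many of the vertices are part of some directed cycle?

11

A vertex is on a directed cycle iff it belongs to a strongly connected component of size ≥ 2 (or has a self-loop).
The vertices on cycles are {A, B, C, D, F, G, H, I, J, K, M} — 11 in total.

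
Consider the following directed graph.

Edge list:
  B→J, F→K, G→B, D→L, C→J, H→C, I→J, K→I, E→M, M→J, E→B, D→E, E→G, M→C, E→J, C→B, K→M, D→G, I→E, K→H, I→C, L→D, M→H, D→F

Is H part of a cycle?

H lies on a cycle iff there is a path from H back to itself.
Exploring from H, it never reaches itself; equivalently, its strongly connected component is a singleton.

No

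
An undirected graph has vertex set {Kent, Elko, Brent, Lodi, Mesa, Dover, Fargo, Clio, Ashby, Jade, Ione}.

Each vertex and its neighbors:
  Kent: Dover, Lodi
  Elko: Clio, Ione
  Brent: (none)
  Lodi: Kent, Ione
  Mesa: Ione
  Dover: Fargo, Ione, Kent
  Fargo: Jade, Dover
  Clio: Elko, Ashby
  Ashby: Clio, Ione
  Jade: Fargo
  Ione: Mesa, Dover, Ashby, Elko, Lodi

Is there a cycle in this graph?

Yes

DFS, tracking each vertex's parent; an edge to a visited non-parent vertex closes a cycle.
Start from Lodi:
visit Lodi (parent –)
  visit Kent (parent Lodi)
    visit Dover (parent Kent)
      visit Fargo (parent Dover)
        visit Jade (parent Fargo)
          Jade–Fargo: parent, skip
        Fargo–Dover: parent, skip
      visit Ione (parent Dover)
        visit Mesa (parent Ione)
          Mesa–Ione: parent, skip
        Ione–Dover: parent, skip
        visit Ashby (parent Ione)
          visit Clio (parent Ashby)
            visit Elko (parent Clio)
              Elko–Clio: parent, skip
              Elko–Ione: Ione visited and ≠ parent → cycle
Cycle: Ione – Ashby – Clio – Elko – Ione.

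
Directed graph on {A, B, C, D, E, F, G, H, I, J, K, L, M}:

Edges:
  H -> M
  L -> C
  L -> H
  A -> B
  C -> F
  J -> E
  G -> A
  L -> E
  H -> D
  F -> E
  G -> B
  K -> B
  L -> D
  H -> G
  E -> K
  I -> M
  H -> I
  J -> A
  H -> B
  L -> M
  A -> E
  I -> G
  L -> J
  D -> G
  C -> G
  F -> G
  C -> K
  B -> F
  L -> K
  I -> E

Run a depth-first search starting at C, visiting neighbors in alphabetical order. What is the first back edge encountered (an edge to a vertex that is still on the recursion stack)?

B→F

DFS from C (visiting neighbors in alphabetical order); mark gray on enter, black on exit:
C gray
  F gray
    E gray
      K gray
        B gray
          B→F: F is gray → back edge
First back edge: B → F.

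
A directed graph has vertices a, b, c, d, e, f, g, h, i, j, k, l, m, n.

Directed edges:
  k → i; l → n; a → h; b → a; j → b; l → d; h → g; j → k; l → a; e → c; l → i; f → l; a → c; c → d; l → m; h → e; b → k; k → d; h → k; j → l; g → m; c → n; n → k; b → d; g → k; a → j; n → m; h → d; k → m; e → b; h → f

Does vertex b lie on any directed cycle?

Yes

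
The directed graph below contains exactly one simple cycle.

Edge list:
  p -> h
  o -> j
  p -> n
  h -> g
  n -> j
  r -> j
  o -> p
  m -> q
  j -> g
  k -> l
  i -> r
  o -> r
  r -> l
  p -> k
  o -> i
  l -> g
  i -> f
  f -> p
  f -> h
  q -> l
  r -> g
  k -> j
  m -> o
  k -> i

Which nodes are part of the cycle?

f, i, k, p

DFS with gray/black marking from p:
p gray
  n gray
    j gray
      g gray
      g black
    j black
  n black
  h gray
    h→g: g black — skip
  h black
  k gray
    k→j: j black — skip
    i gray
      r gray
        r→g: g black — skip
        r→j: j black — skip
        l gray
          l→g: g black — skip
        l black
      r black
      f gray
        f→h: h black — skip
        f→p: p is gray → back edge
Back edge closes the cycle p → k → i → f → p; its vertices are {f, i, k, p}.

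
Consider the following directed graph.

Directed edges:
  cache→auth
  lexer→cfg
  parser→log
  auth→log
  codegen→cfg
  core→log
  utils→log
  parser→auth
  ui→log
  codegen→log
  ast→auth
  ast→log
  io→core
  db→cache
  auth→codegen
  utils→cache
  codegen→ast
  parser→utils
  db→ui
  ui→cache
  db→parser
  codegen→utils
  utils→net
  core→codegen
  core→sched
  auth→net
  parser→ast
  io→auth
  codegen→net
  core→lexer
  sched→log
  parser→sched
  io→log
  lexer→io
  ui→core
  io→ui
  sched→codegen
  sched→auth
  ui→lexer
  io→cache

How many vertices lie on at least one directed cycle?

9

A vertex is on a directed cycle iff it belongs to a strongly connected component of size ≥ 2 (or has a self-loop).
The vertices on cycles are {io, ui, ast, auth, core, cache, lexer, utils, codegen} — 9 in total.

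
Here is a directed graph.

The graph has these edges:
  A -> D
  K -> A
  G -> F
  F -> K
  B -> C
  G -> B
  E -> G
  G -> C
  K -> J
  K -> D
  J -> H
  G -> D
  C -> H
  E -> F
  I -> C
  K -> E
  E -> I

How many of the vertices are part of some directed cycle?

4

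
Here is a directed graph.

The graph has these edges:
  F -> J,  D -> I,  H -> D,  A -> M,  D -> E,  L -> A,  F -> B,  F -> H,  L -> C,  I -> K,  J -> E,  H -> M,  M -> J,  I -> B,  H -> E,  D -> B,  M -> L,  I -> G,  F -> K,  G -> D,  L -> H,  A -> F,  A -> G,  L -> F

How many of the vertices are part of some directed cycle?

8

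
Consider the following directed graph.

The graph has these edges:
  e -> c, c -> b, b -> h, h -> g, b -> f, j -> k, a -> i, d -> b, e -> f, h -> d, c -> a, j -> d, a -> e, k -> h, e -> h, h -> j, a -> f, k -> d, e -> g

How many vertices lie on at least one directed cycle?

8

A vertex is on a directed cycle iff it belongs to a strongly connected component of size ≥ 2 (or has a self-loop).
The vertices on cycles are {a, b, c, d, e, h, j, k} — 8 in total.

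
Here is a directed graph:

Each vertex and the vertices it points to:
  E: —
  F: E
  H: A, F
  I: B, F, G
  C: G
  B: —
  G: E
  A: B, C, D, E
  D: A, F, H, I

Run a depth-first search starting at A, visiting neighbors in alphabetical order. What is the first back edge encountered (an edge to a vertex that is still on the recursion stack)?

D→A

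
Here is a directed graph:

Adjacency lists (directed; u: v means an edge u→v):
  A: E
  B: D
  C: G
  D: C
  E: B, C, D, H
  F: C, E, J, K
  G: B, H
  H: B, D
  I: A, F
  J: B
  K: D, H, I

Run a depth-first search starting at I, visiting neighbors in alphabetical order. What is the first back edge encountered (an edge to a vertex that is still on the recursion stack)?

DFS from I (visiting neighbors in alphabetical order); mark gray on enter, black on exit:
I gray
  A gray
    E gray
      B gray
        D gray
          C gray
            G gray
              G→B: B is gray → back edge
First back edge: G → B.

G→B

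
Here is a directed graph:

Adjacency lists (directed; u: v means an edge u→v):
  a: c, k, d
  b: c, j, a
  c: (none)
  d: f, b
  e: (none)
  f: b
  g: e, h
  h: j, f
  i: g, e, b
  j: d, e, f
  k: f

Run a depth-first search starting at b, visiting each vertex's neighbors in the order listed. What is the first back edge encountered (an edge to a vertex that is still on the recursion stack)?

f→b

DFS from b (visiting each vertex's neighbors in the order listed); mark gray on enter, black on exit:
b gray
  c gray
  c black
  j gray
    d gray
      f gray
        f→b: b is gray → back edge
First back edge: f → b.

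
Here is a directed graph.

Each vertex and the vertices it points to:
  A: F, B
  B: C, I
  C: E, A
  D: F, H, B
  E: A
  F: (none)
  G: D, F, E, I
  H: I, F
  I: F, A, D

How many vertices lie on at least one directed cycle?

A vertex is on a directed cycle iff it belongs to a strongly connected component of size ≥ 2 (or has a self-loop).
The vertices on cycles are {A, B, C, D, E, H, I} — 7 in total.

7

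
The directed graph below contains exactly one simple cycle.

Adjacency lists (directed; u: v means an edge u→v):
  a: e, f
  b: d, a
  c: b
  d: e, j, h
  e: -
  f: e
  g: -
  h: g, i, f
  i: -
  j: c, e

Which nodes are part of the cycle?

b, c, d, j

DFS with gray/black marking from j:
j gray
  c gray
    b gray
      d gray
        e gray
        e black
        d→j: j is gray → back edge
Back edge closes the cycle j → c → b → d → j; its vertices are {b, c, d, j}.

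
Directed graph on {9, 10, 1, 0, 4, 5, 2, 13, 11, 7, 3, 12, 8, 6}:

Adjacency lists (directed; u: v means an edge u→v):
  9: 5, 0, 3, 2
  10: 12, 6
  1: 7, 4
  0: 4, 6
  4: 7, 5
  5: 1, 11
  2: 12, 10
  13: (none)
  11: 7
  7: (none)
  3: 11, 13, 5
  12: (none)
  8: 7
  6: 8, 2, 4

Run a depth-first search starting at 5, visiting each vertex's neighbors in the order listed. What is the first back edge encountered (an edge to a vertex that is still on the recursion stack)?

4->5

DFS from 5 (visiting each vertex's neighbors in the order listed); mark gray on enter, black on exit:
5 gray
  1 gray
    7 gray
    7 black
    4 gray
      4→7: 7 black — skip
      4→5: 5 is gray → back edge
First back edge: 4 → 5.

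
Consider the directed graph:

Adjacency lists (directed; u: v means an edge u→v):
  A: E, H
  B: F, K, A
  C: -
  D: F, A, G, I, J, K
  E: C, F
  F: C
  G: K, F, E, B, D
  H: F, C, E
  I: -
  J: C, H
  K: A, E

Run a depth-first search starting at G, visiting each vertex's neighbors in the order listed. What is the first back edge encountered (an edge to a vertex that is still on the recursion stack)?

D->G

DFS from G (visiting each vertex's neighbors in the order listed); mark gray on enter, black on exit:
G gray
  K gray
    A gray
      E gray
        C gray
        C black
        F gray
          F→C: C black — skip
        F black
      E black
      H gray
        H→F: F black — skip
        H→C: C black — skip
        H→E: E black — skip
      H black
    A black
    K→E: E black — skip
  K black
  G→F: F black — skip
  G→E: E black — skip
  B gray
    B→F: F black — skip
    B→K: K black — skip
    B→A: A black — skip
  B black
  D gray
    D→F: F black — skip
    D→A: A black — skip
    D→G: G is gray → back edge
First back edge: D → G.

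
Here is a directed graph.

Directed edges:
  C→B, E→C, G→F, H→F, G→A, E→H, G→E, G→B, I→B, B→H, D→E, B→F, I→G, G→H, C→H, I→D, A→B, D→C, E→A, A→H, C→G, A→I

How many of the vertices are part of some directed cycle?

6

A vertex is on a directed cycle iff it belongs to a strongly connected component of size ≥ 2 (or has a self-loop).
The vertices on cycles are {A, C, D, E, G, I} — 6 in total.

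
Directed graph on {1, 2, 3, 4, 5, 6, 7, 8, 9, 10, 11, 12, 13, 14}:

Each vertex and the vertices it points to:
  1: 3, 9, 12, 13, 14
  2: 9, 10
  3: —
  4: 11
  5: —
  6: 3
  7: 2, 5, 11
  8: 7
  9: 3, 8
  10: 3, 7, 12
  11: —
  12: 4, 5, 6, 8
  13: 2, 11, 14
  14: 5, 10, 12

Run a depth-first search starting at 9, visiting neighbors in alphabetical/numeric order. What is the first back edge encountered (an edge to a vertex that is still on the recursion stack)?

2->9

DFS from 9 (visiting neighbors in alphabetical/numeric order); mark gray on enter, black on exit:
9 gray
  3 gray
  3 black
  8 gray
    7 gray
      2 gray
        2→9: 9 is gray → back edge
First back edge: 2 → 9.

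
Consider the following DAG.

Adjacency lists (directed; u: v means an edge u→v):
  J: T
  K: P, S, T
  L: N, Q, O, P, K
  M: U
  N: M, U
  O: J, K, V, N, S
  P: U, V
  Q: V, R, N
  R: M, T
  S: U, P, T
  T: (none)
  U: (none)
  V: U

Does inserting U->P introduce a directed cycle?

Adding U→P creates a cycle iff P can already reach U.
Path from P: P → U.
So P → … → U → P is a cycle.

Yes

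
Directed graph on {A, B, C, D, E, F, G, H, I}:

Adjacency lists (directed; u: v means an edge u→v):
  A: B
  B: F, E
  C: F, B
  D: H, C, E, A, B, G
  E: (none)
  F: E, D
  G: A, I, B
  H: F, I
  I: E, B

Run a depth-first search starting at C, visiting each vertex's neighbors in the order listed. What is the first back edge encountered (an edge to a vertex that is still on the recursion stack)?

DFS from C (visiting each vertex's neighbors in the order listed); mark gray on enter, black on exit:
C gray
  F gray
    E gray
    E black
    D gray
      H gray
        H→F: F is gray → back edge
First back edge: H → F.

H->F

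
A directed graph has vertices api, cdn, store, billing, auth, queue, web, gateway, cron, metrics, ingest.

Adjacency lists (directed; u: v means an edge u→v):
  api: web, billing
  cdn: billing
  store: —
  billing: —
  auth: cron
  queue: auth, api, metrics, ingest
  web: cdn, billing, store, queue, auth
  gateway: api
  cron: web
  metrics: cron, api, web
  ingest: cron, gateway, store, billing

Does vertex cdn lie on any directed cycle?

No

cdn lies on a cycle iff there is a path from cdn back to itself.
Exploring from cdn, it never reaches itself; equivalently, its strongly connected component is a singleton.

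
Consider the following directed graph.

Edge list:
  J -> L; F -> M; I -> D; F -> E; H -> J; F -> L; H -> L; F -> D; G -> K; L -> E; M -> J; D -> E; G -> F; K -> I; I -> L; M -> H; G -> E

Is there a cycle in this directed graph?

DFS with white/gray/black marking, starting from G:
G gray
  E gray
  E black
  K gray
    I gray
      L gray
        L→E: E black — skip
      L black
      D gray
        D→E: E black — skip
      D black
    I black
  K black
  F gray
    F→L: L black — skip
    F→E: E black — skip
    F→D: D black — skip
    M gray
      J gray
        J→L: L black — skip
      J black
      H gray
        H→L: L black — skip
        H→J: J black — skip
      H black
    M black
  F black
G black
Every edge goes to a white or black vertex — no back edge, so the graph is acyclic.

No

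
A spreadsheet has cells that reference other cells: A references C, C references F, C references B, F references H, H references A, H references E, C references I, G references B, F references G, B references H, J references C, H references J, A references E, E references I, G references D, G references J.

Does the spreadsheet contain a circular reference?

Yes

DFS with white/gray/black marking, starting from J:
J gray
  C gray
    B gray
      H gray
        A gray
          A→C: C is gray → back edge
Back edge found, so a cycle exists: C → B → H → A → C.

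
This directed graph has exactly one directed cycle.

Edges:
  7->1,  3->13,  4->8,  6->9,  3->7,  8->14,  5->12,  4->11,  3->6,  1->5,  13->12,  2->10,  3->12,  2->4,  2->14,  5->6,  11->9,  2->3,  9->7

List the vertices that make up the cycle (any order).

DFS with gray/black marking from 9:
9 gray
  7 gray
    1 gray
      5 gray
        12 gray
        12 black
        6 gray
          6→9: 9 is gray → back edge
Back edge closes the cycle 9 → 7 → 1 → 5 → 6 → 9; its vertices are {1, 5, 6, 7, 9}.

1, 5, 6, 7, 9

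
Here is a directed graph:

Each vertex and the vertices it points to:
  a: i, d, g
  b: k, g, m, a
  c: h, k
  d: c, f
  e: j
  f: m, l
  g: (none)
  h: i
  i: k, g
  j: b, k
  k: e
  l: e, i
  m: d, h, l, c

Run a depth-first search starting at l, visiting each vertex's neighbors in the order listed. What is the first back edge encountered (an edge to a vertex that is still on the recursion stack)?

k→e

DFS from l (visiting each vertex's neighbors in the order listed); mark gray on enter, black on exit:
l gray
  e gray
    j gray
      b gray
        k gray
          k→e: e is gray → back edge
First back edge: k → e.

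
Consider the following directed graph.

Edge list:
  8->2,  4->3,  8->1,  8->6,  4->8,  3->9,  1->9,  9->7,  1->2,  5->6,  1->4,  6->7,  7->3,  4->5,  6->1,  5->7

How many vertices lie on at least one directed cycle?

A vertex is on a directed cycle iff it belongs to a strongly connected component of size ≥ 2 (or has a self-loop).
The vertices on cycles are {1, 3, 4, 5, 6, 7, 8, 9} — 8 in total.

8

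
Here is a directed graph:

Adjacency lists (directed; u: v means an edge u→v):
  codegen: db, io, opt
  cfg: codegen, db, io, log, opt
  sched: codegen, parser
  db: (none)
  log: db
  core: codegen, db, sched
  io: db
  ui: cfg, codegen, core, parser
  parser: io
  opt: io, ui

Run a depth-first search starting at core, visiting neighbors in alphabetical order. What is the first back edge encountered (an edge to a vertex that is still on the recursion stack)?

DFS from core (visiting neighbors in alphabetical order); mark gray on enter, black on exit:
core gray
  codegen gray
    db gray
    db black
    io gray
      io→db: db black — skip
    io black
    opt gray
      opt→io: io black — skip
      ui gray
        cfg gray
          cfg→codegen: codegen is gray → back edge
First back edge: cfg → codegen.

cfg→codegen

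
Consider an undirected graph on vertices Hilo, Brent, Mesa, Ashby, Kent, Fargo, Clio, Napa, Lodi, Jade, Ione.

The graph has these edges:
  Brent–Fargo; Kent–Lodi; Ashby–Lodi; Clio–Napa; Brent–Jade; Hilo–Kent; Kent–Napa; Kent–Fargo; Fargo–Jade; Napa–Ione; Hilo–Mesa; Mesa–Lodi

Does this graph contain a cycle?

Yes

DFS, tracking each vertex's parent; an edge to a visited non-parent vertex closes a cycle.
Start from Kent:
visit Kent (parent –)
  visit Fargo (parent Kent)
    visit Jade (parent Fargo)
      visit Brent (parent Jade)
        Brent–Fargo: Fargo visited and ≠ parent → cycle
Cycle: Fargo – Jade – Brent – Fargo.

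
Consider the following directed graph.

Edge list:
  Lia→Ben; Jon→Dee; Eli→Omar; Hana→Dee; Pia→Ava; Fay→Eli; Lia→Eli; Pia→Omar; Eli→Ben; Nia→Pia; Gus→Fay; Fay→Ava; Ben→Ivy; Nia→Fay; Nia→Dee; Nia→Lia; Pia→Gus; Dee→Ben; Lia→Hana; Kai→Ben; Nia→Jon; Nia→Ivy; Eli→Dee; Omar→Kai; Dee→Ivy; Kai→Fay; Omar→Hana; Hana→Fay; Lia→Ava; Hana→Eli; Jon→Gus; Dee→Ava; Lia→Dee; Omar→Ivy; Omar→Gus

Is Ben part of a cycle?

Ben lies on a cycle iff there is a path from Ben back to itself.
Exploring from Ben, it never reaches itself; equivalently, its strongly connected component is a singleton.

No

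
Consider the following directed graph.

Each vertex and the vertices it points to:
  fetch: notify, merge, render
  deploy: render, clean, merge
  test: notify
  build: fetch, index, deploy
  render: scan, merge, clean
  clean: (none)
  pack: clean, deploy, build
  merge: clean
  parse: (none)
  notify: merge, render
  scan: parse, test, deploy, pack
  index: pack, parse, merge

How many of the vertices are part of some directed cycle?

9

A vertex is on a directed cycle iff it belongs to a strongly connected component of size ≥ 2 (or has a self-loop).
The vertices on cycles are {pack, scan, test, build, fetch, index, deploy, notify, render} — 9 in total.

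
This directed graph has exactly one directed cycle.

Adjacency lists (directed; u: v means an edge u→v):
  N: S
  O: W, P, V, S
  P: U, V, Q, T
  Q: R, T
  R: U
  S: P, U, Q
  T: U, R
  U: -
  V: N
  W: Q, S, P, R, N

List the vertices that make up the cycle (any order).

DFS with gray/black marking from N:
N gray
  S gray
    P gray
      U gray
      U black
      V gray
        V→N: N is gray → back edge
Back edge closes the cycle N → S → P → V → N; its vertices are {N, P, S, V}.

N, P, S, V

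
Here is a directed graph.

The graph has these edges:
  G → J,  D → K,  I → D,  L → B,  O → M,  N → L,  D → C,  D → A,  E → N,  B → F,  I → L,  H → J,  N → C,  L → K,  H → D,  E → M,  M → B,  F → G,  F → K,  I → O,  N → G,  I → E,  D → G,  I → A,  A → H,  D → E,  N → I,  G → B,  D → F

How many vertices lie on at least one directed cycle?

9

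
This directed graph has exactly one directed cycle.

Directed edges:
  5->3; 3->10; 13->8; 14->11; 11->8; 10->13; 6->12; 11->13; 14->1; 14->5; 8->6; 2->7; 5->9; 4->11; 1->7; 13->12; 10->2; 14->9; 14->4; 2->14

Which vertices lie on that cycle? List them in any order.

DFS with gray/black marking from 14:
14 gray
  5 gray
    9 gray
    9 black
    3 gray
      10 gray
        2 gray
          7 gray
          7 black
          2→14: 14 is gray → back edge
Back edge closes the cycle 14 → 5 → 3 → 10 → 2 → 14; its vertices are {2, 3, 5, 10, 14}.

2, 3, 5, 10, 14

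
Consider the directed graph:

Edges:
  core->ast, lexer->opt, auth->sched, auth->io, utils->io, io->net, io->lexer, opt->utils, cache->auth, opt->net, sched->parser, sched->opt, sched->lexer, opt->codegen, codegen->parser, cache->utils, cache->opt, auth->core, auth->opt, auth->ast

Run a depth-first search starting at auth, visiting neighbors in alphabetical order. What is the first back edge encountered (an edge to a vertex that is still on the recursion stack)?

DFS from auth (visiting neighbors in alphabetical order); mark gray on enter, black on exit:
auth gray
  ast gray
  ast black
  core gray
    core→ast: ast black — skip
  core black
  io gray
    lexer gray
      opt gray
        codegen gray
          parser gray
          parser black
        codegen black
        net gray
        net black
        utils gray
          utils→io: io is gray → back edge
First back edge: utils → io.

utils->io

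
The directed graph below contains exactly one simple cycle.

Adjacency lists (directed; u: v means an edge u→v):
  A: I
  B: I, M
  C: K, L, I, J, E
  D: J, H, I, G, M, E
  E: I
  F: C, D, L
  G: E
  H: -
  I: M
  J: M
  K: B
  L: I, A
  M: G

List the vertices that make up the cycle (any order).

E, G, I, M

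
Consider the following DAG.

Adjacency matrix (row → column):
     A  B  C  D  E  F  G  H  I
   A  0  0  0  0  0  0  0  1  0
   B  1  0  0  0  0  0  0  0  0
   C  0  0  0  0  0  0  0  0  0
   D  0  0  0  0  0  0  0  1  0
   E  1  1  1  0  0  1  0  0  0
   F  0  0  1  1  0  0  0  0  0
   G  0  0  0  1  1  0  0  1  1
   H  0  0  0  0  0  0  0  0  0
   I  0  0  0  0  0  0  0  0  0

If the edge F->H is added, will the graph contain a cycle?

Adding F→H creates a cycle iff H can already reach F.
Explore from H: no path reaches F. The graph stays acyclic.

No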